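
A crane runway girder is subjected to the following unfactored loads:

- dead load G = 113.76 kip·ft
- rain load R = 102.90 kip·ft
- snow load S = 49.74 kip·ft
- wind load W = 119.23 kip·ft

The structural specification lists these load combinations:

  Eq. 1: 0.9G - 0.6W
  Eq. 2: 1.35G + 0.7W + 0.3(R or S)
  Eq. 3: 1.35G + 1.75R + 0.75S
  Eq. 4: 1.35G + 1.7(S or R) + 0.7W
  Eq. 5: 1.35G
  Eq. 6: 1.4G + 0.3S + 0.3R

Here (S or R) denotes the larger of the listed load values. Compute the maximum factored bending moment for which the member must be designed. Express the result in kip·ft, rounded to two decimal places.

(R or S) → R = 102.90 kip·ft; (S or R) → R = 102.90 kip·ft.
Eq. 1: 0.9(113.76) - 0.6(119.23) = 30.85
Eq. 2: 1.35(113.76) + 0.7(119.23) + 0.3(102.90) = 153.58 + 83.46 + 30.87 = 267.91
Eq. 3: 1.35(113.76) + 1.75(102.90) + 0.75(49.74) = 370.96
Eq. 4: 1.35(113.76) + 1.7(102.90) + 0.7(119.23) = 153.58 + 174.93 + 83.46 = 411.97
Eq. 5: 1.35(113.76) = 153.58
Eq. 6: 1.4(113.76) + 0.3(49.74) + 0.3(102.90) = 205.06
Maximum is from combination 4.

411.97 kip·ft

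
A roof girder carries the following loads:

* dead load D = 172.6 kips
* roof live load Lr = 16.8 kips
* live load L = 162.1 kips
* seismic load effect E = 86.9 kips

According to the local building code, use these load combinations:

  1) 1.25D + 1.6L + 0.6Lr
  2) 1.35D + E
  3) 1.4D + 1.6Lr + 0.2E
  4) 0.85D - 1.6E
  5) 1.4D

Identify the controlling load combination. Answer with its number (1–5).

Combination 1

1) 1.25(172.6) + 1.6(162.1) + 0.6(16.8) = 485.2
2) 1.35(172.6) + 1.0(86.9) = 233.0 + 86.9 = 319.9
3) 1.4(172.6) + 1.6(16.8) + 0.2(86.9) = 241.6 + 26.9 + 17.4 = 285.9
4) 0.85(172.6) - 1.6(86.9) = 146.7 - 139.0 = 7.7
5) 1.4(172.6) = 241.6
The largest value is 485.2 kips from combination 1.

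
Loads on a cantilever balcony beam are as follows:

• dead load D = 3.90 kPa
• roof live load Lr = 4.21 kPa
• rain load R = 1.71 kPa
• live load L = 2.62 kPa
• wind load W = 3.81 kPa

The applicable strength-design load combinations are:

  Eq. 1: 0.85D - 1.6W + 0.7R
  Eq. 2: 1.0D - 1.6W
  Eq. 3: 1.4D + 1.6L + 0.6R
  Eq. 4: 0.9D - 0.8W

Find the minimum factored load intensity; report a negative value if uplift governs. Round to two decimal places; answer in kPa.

Eq. 1: 0.85(3.90) - 1.6(3.81) + 0.7(1.71) = -1.58
Eq. 2: 1.0(3.90) - 1.6(3.81) = -2.20
Eq. 3: 1.4(3.90) + 1.6(2.62) + 0.6(1.71) = 10.68
Eq. 4: 0.9(3.90) - 0.8(3.81) = 0.46
Combination 2 gives the minimum: -2.20 kPa.

-2.20 kPa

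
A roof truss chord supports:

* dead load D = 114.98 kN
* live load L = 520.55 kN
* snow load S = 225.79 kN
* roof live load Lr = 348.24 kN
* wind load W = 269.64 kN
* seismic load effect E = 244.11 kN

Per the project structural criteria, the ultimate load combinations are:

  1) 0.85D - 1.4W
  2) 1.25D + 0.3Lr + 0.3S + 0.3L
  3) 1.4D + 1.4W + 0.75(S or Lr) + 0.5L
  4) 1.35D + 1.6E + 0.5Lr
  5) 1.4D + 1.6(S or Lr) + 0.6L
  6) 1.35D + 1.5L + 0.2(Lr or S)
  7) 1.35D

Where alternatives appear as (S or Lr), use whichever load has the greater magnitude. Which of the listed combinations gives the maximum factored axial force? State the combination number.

(S or Lr) → Lr = 348.24 kN; (Lr or S) → Lr = 348.24 kN.
1) 0.85(114.98) - 1.4(269.64) = -279.76
2) 1.25(114.98) + 0.3(348.24) + 0.3(225.79) + 0.3(520.55) = 472.10
3) 1.4(114.98) + 1.4(269.64) + 0.75(348.24) + 0.5(520.55) = 1059.92
4) 1.35(114.98) + 1.6(244.11) + 0.5(348.24) = 155.22 + 390.58 + 174.12 = 719.92
5) 1.4(114.98) + 1.6(348.24) + 0.6(520.55) = 1030.49
6) 1.35(114.98) + 1.5(520.55) + 0.2(348.24) = 155.22 + 780.83 + 69.65 = 1005.70
7) 1.35(114.98) = 155.22
The largest value is 1059.92 kN from combination 3.

Combination 3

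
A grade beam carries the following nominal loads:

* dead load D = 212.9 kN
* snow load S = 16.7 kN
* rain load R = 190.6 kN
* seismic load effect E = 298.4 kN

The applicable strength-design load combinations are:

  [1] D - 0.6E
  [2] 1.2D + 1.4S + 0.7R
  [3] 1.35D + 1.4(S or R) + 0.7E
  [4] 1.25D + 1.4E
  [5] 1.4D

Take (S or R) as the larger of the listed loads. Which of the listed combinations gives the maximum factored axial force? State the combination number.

(S or R) → R = 190.6 kN.
[1] 1.0(212.9) - 0.6(298.4) = 212.9 - 179.0 = 33.9
[2] 1.2(212.9) + 1.4(16.7) + 0.7(190.6) = 255.5 + 23.4 + 133.4 = 412.3
[3] 1.35(212.9) + 1.4(190.6) + 0.7(298.4) = 287.4 + 266.8 + 208.9 = 763.1
[4] 1.25(212.9) + 1.4(298.4) = 266.1 + 417.8 = 683.9
[5] 1.4(212.9) = 298.1
The largest value is 763.1 kN from combination 3.

Combination 3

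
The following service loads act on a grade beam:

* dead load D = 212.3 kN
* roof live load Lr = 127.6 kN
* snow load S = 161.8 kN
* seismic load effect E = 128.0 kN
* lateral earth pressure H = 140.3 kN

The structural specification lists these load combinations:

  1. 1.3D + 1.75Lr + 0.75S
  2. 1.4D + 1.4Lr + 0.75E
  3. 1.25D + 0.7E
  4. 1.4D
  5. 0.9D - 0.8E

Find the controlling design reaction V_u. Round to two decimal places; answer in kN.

1. 1.3(212.3) + 1.75(127.6) + 0.75(161.8) = 275.99 + 223.30 + 121.35 = 620.64
2. 1.4(212.3) + 1.4(127.6) + 0.75(128.0) = 297.22 + 178.64 + 96.00 = 571.86
3. 1.25(212.3) + 0.7(128.0) = 265.38 + 89.60 = 354.98
4. 1.4(212.3) = 297.22
5. 0.9(212.3) - 0.8(128.0) = 191.07 - 102.40 = 88.67
Maximum is from combination 1.

620.64 kN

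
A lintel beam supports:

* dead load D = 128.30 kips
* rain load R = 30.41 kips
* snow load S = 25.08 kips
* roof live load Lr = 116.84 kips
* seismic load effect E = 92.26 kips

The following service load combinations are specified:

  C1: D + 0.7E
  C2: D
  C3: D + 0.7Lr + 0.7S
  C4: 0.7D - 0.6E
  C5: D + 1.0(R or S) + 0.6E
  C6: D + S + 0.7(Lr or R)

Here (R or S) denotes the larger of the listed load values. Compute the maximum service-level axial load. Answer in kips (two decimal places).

235.17 kips

(R or S) → R = 30.41 kips; (Lr or R) → Lr = 116.84 kips.
C1: 1.0(128.30) + 0.7(92.26) = 192.88
C2: 1.0(128.30) = 128.30
C3: 1.0(128.30) + 0.7(116.84) + 0.7(25.08) = 227.64
C4: 0.7(128.30) - 0.6(92.26) = 34.45
C5: 1.0(128.30) + 1.0(30.41) + 0.6(92.26) = 214.07
C6: 1.0(128.30) + 1.0(25.08) + 0.7(116.84) = 235.17
Combination 6 governs: P = 235.17 kips.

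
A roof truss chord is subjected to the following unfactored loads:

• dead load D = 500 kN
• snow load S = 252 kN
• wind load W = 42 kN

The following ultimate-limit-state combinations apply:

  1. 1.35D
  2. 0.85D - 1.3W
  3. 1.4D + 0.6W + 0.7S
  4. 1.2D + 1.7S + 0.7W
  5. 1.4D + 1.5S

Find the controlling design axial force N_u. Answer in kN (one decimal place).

1. 1.35(500) = 675.0
2. 0.85(500) - 1.3(42) = 425.0 - 54.6 = 370.4
3. 1.4(500) + 0.6(42) + 0.7(252) = 700.0 + 25.2 + 176.4 = 901.6
4. 1.2(500) + 1.7(252) + 0.7(42) = 600.0 + 428.4 + 29.4 = 1057.8
5. 1.4(500) + 1.5(252) = 700.0 + 378.0 = 1078.0
Maximum is from combination 5.

1078.0 kN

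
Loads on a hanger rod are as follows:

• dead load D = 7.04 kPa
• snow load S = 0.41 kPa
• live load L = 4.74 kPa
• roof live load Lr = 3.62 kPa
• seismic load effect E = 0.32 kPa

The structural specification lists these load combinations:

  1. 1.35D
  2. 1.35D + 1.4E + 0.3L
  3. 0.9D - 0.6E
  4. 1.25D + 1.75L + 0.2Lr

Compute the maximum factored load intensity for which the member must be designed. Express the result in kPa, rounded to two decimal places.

1. 1.35(7.04) = 9.50
2. 1.35(7.04) + 1.4(0.32) + 0.3(4.74) = 9.50 + 0.45 + 1.42 = 11.37
3. 0.9(7.04) - 0.6(0.32) = 6.14
4. 1.25(7.04) + 1.75(4.74) + 0.2(3.62) = 8.80 + 8.30 + 0.72 = 17.82
Maximum is from combination 4.

17.82 kPa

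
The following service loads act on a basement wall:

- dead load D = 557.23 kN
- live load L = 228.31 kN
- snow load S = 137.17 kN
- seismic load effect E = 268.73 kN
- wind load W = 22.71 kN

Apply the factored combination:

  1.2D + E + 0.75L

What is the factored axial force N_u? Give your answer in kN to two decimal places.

1108.64 kN

1.2(557.23) + 1.0(268.73) + 0.75(228.31) = 668.68 + 268.73 + 171.23 = 1108.64
N_u = 1108.64 kN.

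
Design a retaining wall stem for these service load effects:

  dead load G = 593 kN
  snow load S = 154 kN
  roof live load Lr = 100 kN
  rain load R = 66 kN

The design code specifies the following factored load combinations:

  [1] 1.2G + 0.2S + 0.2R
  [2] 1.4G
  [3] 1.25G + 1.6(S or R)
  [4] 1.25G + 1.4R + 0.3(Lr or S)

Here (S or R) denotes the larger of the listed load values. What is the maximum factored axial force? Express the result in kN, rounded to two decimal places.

(S or R) → S = 154 kN; (Lr or S) → S = 154 kN.
[1] 1.2(593) + 0.2(154) + 0.2(66) = 711.60 + 30.80 + 13.20 = 755.60
[2] 1.4(593) = 830.20
[3] 1.25(593) + 1.6(154) = 741.25 + 246.40 = 987.65
[4] 1.25(593) + 1.4(66) + 0.3(154) = 741.25 + 92.40 + 46.20 = 879.85
Combination 3 governs: N_u = 987.65 kN.

987.65 kN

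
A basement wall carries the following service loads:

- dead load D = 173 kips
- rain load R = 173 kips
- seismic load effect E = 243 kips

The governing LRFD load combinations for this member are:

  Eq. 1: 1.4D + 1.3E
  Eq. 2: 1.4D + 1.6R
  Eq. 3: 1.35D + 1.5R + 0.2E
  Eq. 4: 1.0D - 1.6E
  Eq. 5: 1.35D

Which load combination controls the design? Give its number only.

Combination 1

Eq. 1: 1.4(173) + 1.3(243) = 558.10
Eq. 2: 1.4(173) + 1.6(173) = 519.00
Eq. 3: 1.35(173) + 1.5(173) + 0.2(243) = 541.65
Eq. 4: 1.0(173) - 1.6(243) = -215.80
Eq. 5: 1.35(173) = 233.55
The largest value is 558.10 kips from combination 1.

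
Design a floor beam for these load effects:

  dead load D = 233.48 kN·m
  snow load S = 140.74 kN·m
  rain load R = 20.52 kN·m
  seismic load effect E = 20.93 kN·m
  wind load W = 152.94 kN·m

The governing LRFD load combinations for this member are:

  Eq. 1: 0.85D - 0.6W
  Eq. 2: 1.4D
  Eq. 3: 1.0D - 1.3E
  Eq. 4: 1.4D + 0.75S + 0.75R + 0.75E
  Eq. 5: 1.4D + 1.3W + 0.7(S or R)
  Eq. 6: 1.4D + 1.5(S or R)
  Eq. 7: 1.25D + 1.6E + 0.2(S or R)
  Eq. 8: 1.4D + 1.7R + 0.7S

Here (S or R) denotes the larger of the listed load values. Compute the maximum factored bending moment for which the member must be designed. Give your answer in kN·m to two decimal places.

624.21 kN·m

(S or R) → S = 140.74 kN·m.
Eq. 1: 0.85(233.48) - 0.6(152.94) = 106.69
Eq. 2: 1.4(233.48) = 326.87
Eq. 3: 1.0(233.48) - 1.3(20.93) = 233.48 - 27.21 = 206.27
Eq. 4: 1.4(233.48) + 0.75(140.74) + 0.75(20.52) + 0.75(20.93) = 463.51
Eq. 5: 1.4(233.48) + 1.3(152.94) + 0.7(140.74) = 326.87 + 198.82 + 98.52 = 624.21
Eq. 6: 1.4(233.48) + 1.5(140.74) = 326.87 + 211.11 = 537.98
Eq. 7: 1.25(233.48) + 1.6(20.93) + 0.2(140.74) = 291.85 + 33.49 + 28.15 = 353.49
Eq. 8: 1.4(233.48) + 1.7(20.52) + 0.7(140.74) = 326.87 + 34.88 + 98.52 = 460.27
Maximum is from combination 5.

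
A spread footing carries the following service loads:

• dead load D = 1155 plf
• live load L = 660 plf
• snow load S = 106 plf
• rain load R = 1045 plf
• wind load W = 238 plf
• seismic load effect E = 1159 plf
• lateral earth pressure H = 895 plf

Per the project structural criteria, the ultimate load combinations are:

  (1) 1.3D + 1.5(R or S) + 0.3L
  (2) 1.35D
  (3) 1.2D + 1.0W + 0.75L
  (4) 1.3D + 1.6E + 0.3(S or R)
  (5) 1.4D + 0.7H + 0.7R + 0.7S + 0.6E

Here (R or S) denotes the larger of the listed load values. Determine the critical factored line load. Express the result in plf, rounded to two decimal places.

(R or S) → R = 1045 plf; (S or R) → R = 1045 plf.
(1) 1.3(1155) + 1.5(1045) + 0.3(660) = 1501.50 + 1567.50 + 198.00 = 3267.00
(2) 1.35(1155) = 1559.25
(3) 1.2(1155) + 1.0(238) + 0.75(660) = 1386.00 + 238.00 + 495.00 = 2119.00
(4) 1.3(1155) + 1.6(1159) + 0.3(1045) = 1501.50 + 1854.40 + 313.50 = 3669.40
(5) 1.4(1155) + 0.7(895) + 0.7(1045) + 0.7(106) + 0.6(1159) = 1617.00 + 626.50 + 731.50 + 74.20 + 695.40 = 3744.60
Combination 5 governs: w_u = 3744.60 plf.

3744.60 plf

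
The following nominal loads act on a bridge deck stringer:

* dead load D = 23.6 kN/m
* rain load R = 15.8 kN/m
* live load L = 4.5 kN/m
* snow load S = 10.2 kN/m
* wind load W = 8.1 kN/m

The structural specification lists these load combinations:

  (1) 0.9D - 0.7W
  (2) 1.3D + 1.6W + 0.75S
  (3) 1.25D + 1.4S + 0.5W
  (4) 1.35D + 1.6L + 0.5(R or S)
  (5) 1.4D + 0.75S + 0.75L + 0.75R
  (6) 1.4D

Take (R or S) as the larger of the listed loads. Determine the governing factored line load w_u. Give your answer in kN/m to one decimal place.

(R or S) → R = 15.8 kN/m.
(1) 0.9(23.6) - 0.7(8.1) = 15.6
(2) 1.3(23.6) + 1.6(8.1) + 0.75(10.2) = 51.3
(3) 1.25(23.6) + 1.4(10.2) + 0.5(8.1) = 47.8
(4) 1.35(23.6) + 1.6(4.5) + 0.5(15.8) = 47.0
(5) 1.4(23.6) + 0.75(10.2) + 0.75(4.5) + 0.75(15.8) = 55.9
(6) 1.4(23.6) = 33.0
Maximum is from combination 5.

55.9 kN/m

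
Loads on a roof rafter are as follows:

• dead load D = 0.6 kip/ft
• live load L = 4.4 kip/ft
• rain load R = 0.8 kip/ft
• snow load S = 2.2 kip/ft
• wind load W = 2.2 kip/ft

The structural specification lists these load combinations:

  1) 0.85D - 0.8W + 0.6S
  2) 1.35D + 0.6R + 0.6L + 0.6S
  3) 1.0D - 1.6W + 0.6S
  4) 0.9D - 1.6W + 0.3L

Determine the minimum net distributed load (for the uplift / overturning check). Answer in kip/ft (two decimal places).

1) 0.85(0.6) - 0.8(2.2) + 0.6(2.2) = 0.51 - 1.76 + 1.32 = 0.07
2) 1.35(0.6) + 0.6(0.8) + 0.6(4.4) + 0.6(2.2) = 0.81 + 0.48 + 2.64 + 1.32 = 5.25
3) 1.0(0.6) - 1.6(2.2) + 0.6(2.2) = 0.60 - 3.52 + 1.32 = -1.60
4) 0.9(0.6) - 1.6(2.2) + 0.3(4.4) = 0.54 - 3.52 + 1.32 = -1.66
Combination 4 gives the minimum: -1.66 kip/ft.

-1.66 kip/ft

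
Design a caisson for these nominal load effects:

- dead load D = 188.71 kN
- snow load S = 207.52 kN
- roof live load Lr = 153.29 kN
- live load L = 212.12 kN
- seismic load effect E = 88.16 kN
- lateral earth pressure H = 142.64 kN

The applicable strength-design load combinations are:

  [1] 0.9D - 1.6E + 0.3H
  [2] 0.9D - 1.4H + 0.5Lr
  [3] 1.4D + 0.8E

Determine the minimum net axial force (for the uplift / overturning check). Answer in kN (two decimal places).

[1] 0.9(188.71) - 1.6(88.16) + 0.3(142.64) = 71.58
[2] 0.9(188.71) - 1.4(142.64) + 0.5(153.29) = 169.84 - 199.70 + 76.65 = 46.79
[3] 1.4(188.71) + 0.8(88.16) = 264.19 + 70.53 = 334.72
Combination 2 gives the minimum: 46.79 kN.

46.79 kN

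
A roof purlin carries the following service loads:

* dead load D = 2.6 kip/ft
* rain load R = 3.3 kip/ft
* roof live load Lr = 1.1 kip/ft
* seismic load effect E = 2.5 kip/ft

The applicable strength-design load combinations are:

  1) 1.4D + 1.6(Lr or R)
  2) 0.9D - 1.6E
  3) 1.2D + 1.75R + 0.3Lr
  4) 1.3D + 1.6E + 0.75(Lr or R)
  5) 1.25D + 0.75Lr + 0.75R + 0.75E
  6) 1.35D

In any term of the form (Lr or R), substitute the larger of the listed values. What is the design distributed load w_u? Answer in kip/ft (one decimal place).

(Lr or R) → R = 3.3 kip/ft.
1) 1.4(2.6) + 1.6(3.3) = 3.6 + 5.3 = 8.9
2) 0.9(2.6) - 1.6(2.5) = 2.3 - 4.0 = -1.7
3) 1.2(2.6) + 1.75(3.3) + 0.3(1.1) = 3.1 + 5.8 + 0.3 = 9.2
4) 1.3(2.6) + 1.6(2.5) + 0.75(3.3) = 3.4 + 4.0 + 2.5 = 9.9
5) 1.25(2.6) + 0.75(1.1) + 0.75(3.3) + 0.75(2.5) = 8.4
6) 1.35(2.6) = 3.5
Combination 4 governs: w_u = 9.9 kip/ft.

9.9 kip/ft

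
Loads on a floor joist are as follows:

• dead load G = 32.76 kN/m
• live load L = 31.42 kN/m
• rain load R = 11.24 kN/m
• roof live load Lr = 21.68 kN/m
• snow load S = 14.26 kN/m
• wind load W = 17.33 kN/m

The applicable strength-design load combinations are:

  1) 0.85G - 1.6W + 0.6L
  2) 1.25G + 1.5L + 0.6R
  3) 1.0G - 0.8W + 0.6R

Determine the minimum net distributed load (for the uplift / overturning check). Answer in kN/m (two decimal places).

18.97 kN/m

1) 0.85(32.76) - 1.6(17.33) + 0.6(31.42) = 27.85 - 27.73 + 18.85 = 18.97
2) 1.25(32.76) + 1.5(31.42) + 0.6(11.24) = 40.95 + 47.13 + 6.74 = 94.82
3) 1.0(32.76) - 0.8(17.33) + 0.6(11.24) = 32.76 - 13.86 + 6.74 = 25.64
Combination 1 gives the minimum: 18.97 kN/m.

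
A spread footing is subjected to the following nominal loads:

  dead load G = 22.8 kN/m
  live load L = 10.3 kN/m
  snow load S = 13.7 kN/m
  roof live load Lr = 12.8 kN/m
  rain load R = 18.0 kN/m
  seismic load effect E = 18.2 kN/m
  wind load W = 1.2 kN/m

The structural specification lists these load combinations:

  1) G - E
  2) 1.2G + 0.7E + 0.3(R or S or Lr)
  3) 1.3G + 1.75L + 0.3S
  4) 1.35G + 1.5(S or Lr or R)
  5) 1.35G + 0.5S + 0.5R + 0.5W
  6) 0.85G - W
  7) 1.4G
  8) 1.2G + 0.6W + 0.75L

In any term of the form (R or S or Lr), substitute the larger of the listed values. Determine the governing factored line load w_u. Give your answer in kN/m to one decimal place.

(R or S or Lr) → R = 18.0 kN/m; (S or Lr or R) → R = 18.0 kN/m.
1) 1.0(22.8) - 1.0(18.2) = 22.8 - 18.2 = 4.6
2) 1.2(22.8) + 0.7(18.2) + 0.3(18.0) = 27.4 + 12.7 + 5.4 = 45.5
3) 1.3(22.8) + 1.75(10.3) + 0.3(13.7) = 51.8
4) 1.35(22.8) + 1.5(18.0) = 30.8 + 27.0 = 57.8
5) 1.35(22.8) + 0.5(13.7) + 0.5(18.0) + 0.5(1.2) = 47.2
6) 0.85(22.8) - 1.0(1.2) = 19.4 - 1.2 = 18.2
7) 1.4(22.8) = 31.9
8) 1.2(22.8) + 0.6(1.2) + 0.75(10.3) = 27.4 + 0.7 + 7.7 = 35.8
Combination 4 governs: w_u = 57.8 kN/m.

57.8 kN/m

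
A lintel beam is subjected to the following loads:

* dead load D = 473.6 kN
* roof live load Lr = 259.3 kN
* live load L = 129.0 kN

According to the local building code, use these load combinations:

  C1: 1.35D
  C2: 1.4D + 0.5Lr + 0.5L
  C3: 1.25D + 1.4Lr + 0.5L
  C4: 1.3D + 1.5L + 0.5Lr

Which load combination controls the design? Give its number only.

Combination 3

C1: 1.35(473.6) = 639.36
C2: 1.4(473.6) + 0.5(259.3) + 0.5(129.0) = 663.04 + 129.65 + 64.50 = 857.19
C3: 1.25(473.6) + 1.4(259.3) + 0.5(129.0) = 592.00 + 363.02 + 64.50 = 1019.52
C4: 1.3(473.6) + 1.5(129.0) + 0.5(259.3) = 615.68 + 193.50 + 129.65 = 938.83
The largest value is 1019.52 kN from combination 3.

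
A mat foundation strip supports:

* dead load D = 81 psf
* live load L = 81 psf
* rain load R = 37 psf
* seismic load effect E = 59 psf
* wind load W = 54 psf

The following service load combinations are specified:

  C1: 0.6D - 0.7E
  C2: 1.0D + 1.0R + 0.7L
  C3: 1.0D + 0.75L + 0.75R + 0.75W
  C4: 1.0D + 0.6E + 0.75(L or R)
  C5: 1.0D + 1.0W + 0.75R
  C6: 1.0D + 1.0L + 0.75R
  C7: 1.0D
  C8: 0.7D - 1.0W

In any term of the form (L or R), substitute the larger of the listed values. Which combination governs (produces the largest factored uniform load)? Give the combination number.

(L or R) → L = 81 psf.
C1: 0.6(81) - 0.7(59) = 48.60 - 41.30 = 7.30
C2: 1.0(81) + 1.0(37) + 0.7(81) = 81.00 + 37.00 + 56.70 = 174.70
C3: 1.0(81) + 0.75(81) + 0.75(37) + 0.75(54) = 81.00 + 60.75 + 27.75 + 40.50 = 210.00
C4: 1.0(81) + 0.6(59) + 0.75(81) = 81.00 + 35.40 + 60.75 = 177.15
C5: 1.0(81) + 1.0(54) + 0.75(37) = 81.00 + 54.00 + 27.75 = 162.75
C6: 1.0(81) + 1.0(81) + 0.75(37) = 81.00 + 81.00 + 27.75 = 189.75
C7: 1.0(81) = 81.00
C8: 0.7(81) - 1.0(54) = 56.70 - 54.00 = 2.70
The largest value is 210.00 psf from combination 3.

Combination 3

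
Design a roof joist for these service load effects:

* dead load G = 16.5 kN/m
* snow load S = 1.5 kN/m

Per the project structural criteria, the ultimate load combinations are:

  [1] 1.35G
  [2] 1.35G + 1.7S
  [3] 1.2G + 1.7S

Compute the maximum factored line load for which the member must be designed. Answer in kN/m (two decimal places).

24.83 kN/m

[1] 1.35(16.5) = 22.28
[2] 1.35(16.5) + 1.7(1.5) = 22.28 + 2.55 = 24.83
[3] 1.2(16.5) + 1.7(1.5) = 19.80 + 2.55 = 22.35
Combination 2 governs: w_u = 24.83 kN/m.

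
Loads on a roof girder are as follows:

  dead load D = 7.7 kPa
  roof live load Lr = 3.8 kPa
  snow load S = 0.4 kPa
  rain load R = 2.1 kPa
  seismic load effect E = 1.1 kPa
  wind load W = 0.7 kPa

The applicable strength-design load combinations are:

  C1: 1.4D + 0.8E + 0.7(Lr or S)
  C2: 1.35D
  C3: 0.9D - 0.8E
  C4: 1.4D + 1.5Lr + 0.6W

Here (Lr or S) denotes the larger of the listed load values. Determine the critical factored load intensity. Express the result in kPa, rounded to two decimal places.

16.90 kPa

(Lr or S) → Lr = 3.8 kPa.
C1: 1.4(7.7) + 0.8(1.1) + 0.7(3.8) = 14.32
C2: 1.35(7.7) = 10.40
C3: 0.9(7.7) - 0.8(1.1) = 6.05
C4: 1.4(7.7) + 1.5(3.8) + 0.6(0.7) = 16.90
The controlling combination is 4, giving 16.90 kPa.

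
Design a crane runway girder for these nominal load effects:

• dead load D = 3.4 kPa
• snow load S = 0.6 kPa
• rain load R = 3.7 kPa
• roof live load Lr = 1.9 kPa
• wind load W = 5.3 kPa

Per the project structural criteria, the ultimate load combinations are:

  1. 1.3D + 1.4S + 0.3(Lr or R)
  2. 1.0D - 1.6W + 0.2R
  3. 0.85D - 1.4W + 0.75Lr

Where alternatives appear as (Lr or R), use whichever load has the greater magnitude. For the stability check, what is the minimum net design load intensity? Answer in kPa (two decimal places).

(Lr or R) → R = 3.7 kPa.
1. 1.3(3.4) + 1.4(0.6) + 0.3(3.7) = 4.42 + 0.84 + 1.11 = 6.37
2. 1.0(3.4) - 1.6(5.3) + 0.2(3.7) = 3.40 - 8.48 + 0.74 = -4.34
3. 0.85(3.4) - 1.4(5.3) + 0.75(1.9) = -3.11
Combination 2 gives the minimum: -4.34 kPa.

-4.34 kPa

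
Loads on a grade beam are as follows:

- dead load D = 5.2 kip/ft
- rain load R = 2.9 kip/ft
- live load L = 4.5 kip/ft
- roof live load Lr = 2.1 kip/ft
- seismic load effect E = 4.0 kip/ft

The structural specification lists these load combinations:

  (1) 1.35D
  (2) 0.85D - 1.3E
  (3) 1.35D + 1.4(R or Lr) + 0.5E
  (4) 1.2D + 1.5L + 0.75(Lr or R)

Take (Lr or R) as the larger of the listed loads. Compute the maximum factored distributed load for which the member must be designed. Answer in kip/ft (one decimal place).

(R or Lr) → R = 2.9 kip/ft; (Lr or R) → R = 2.9 kip/ft.
(1) 1.35(5.2) = 7.0
(2) 0.85(5.2) - 1.3(4.0) = 4.4 - 5.2 = -0.8
(3) 1.35(5.2) + 1.4(2.9) + 0.5(4.0) = 7.0 + 4.1 + 2.0 = 13.1
(4) 1.2(5.2) + 1.5(4.5) + 0.75(2.9) = 6.2 + 6.8 + 2.2 = 15.2
The controlling combination is 4, giving 15.2 kip/ft.

15.2 kip/ft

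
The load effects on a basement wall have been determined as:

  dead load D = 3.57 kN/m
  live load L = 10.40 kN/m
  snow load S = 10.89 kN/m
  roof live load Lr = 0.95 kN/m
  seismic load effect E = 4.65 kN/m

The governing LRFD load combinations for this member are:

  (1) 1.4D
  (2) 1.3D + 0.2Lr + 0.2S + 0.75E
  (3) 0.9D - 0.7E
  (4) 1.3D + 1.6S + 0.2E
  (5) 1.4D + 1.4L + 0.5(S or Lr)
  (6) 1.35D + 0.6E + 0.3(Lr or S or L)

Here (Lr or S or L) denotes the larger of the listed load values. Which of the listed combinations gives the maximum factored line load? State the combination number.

Combination 5

(S or Lr) → S = 10.89 kN/m; (Lr or S or L) → S = 10.89 kN/m.
(1) 1.4(3.57) = 5.00
(2) 1.3(3.57) + 0.2(0.95) + 0.2(10.89) + 0.75(4.65) = 4.64 + 0.19 + 2.18 + 3.49 = 10.50
(3) 0.9(3.57) - 0.7(4.65) = -0.04
(4) 1.3(3.57) + 1.6(10.89) + 0.2(4.65) = 23.00
(5) 1.4(3.57) + 1.4(10.40) + 0.5(10.89) = 25.00
(6) 1.35(3.57) + 0.6(4.65) + 0.3(10.89) = 4.82 + 2.79 + 3.27 = 10.88
The largest value is 25.00 kN/m from combination 5.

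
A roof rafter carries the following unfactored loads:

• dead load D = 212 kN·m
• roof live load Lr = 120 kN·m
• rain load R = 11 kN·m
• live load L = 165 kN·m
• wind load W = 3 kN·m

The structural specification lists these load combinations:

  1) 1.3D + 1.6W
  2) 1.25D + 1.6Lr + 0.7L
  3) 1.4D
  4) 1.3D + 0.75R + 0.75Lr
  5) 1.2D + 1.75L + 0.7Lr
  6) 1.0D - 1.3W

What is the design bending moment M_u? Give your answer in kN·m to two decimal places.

1) 1.3(212) + 1.6(3) = 280.40
2) 1.25(212) + 1.6(120) + 0.7(165) = 572.50
3) 1.4(212) = 296.80
4) 1.3(212) + 0.75(11) + 0.75(120) = 373.85
5) 1.2(212) + 1.75(165) + 0.7(120) = 627.15
6) 1.0(212) - 1.3(3) = 208.10
The controlling combination is 5, giving 627.15 kN·m.

627.15 kN·m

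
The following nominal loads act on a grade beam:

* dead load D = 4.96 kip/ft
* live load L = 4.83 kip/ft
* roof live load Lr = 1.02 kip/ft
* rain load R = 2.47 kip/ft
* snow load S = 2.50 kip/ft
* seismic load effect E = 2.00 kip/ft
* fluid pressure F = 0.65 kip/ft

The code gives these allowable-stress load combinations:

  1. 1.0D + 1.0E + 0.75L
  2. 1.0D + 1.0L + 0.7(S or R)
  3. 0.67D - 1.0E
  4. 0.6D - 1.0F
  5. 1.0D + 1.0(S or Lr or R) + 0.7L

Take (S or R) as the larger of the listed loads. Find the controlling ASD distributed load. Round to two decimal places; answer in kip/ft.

11.54 kip/ft

(S or R) → S = 2.50 kip/ft; (S or Lr or R) → S = 2.50 kip/ft.
1. 1.0(4.96) + 1.0(2.00) + 0.75(4.83) = 10.58
2. 1.0(4.96) + 1.0(4.83) + 0.7(2.50) = 11.54
3. 0.67(4.96) - 1.0(2.00) = 1.32
4. 0.6(4.96) - 1.0(0.65) = 2.33
5. 1.0(4.96) + 1.0(2.50) + 0.7(4.83) = 10.84
Maximum is from combination 2.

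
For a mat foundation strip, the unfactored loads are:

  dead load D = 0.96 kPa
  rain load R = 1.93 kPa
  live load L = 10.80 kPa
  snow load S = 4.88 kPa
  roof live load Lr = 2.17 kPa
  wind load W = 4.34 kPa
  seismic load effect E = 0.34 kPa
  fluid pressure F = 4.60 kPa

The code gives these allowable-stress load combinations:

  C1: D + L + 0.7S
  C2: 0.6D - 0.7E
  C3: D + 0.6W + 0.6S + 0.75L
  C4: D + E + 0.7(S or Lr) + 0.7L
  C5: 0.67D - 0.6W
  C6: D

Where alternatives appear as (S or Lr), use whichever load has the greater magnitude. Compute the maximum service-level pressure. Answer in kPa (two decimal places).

15.18 kPa

(S or Lr) → S = 4.88 kPa.
C1: 1.0(0.96) + 1.0(10.80) + 0.7(4.88) = 0.96 + 10.80 + 3.42 = 15.18
C2: 0.6(0.96) - 0.7(0.34) = 0.58 - 0.24 = 0.34
C3: 1.0(0.96) + 0.6(4.34) + 0.6(4.88) + 0.75(10.80) = 0.96 + 2.60 + 2.93 + 8.10 = 14.59
C4: 1.0(0.96) + 1.0(0.34) + 0.7(4.88) + 0.7(10.80) = 0.96 + 0.34 + 3.42 + 7.56 = 12.28
C5: 0.67(0.96) - 0.6(4.34) = 0.64 - 2.60 = -1.96
C6: 1.0(0.96) = 0.96
Combination 1 governs: p = 15.18 kPa.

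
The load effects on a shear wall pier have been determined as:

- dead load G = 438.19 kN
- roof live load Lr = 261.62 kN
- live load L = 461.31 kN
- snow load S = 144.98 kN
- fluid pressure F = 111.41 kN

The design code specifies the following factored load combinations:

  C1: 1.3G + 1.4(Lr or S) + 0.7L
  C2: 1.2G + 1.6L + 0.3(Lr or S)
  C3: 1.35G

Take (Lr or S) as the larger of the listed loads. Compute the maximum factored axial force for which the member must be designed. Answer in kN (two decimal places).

1342.41 kN

(Lr or S) → Lr = 261.62 kN.
C1: 1.3(438.19) + 1.4(261.62) + 0.7(461.31) = 1258.83
C2: 1.2(438.19) + 1.6(461.31) + 0.3(261.62) = 1342.41
C3: 1.35(438.19) = 591.56
Maximum is from combination 2.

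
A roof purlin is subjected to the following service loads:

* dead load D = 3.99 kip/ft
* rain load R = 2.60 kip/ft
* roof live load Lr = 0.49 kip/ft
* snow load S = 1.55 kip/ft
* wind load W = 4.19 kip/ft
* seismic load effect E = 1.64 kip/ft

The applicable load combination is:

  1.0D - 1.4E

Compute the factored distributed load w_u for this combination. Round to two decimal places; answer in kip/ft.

1.0(3.99) - 1.4(1.64) = 3.99 - 2.30 = 1.69
w_u = 1.69 kip/ft.

1.69 kip/ft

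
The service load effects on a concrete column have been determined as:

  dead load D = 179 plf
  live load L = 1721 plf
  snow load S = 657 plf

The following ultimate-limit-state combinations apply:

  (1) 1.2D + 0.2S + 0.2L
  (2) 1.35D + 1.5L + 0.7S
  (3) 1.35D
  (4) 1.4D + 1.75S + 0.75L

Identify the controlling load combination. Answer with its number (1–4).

Combination 2

(1) 1.2(179) + 0.2(657) + 0.2(1721) = 214.80 + 131.40 + 344.20 = 690.40
(2) 1.35(179) + 1.5(1721) + 0.7(657) = 241.65 + 2581.50 + 459.90 = 3283.05
(3) 1.35(179) = 241.65
(4) 1.4(179) + 1.75(657) + 0.75(1721) = 250.60 + 1149.75 + 1290.75 = 2691.10
The largest value is 3283.05 plf from combination 2.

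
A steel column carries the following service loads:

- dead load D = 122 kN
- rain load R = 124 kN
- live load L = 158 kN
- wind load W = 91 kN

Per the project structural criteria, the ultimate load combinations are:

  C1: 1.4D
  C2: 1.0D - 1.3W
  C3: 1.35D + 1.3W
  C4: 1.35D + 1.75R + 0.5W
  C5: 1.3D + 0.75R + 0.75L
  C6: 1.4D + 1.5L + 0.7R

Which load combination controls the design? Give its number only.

Combination 6

C1: 1.4(122) = 170.8
C2: 1.0(122) - 1.3(91) = 122.0 - 118.3 = 3.7
C3: 1.35(122) + 1.3(91) = 164.7 + 118.3 = 283.0
C4: 1.35(122) + 1.75(124) + 0.5(91) = 164.7 + 217.0 + 45.5 = 427.2
C5: 1.3(122) + 0.75(124) + 0.75(158) = 158.6 + 93.0 + 118.5 = 370.1
C6: 1.4(122) + 1.5(158) + 0.7(124) = 170.8 + 237.0 + 86.8 = 494.6
The largest value is 494.6 kN from combination 6.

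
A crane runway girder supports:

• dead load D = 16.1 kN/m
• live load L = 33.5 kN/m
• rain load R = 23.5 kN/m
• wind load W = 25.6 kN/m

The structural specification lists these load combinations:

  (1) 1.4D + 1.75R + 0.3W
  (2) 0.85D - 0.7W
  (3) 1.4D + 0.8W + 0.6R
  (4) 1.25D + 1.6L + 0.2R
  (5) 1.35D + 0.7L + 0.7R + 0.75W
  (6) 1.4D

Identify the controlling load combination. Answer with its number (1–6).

Combination 5

(1) 1.4(16.1) + 1.75(23.5) + 0.3(25.6) = 71.3
(2) 0.85(16.1) - 0.7(25.6) = -4.2
(3) 1.4(16.1) + 0.8(25.6) + 0.6(23.5) = 57.1
(4) 1.25(16.1) + 1.6(33.5) + 0.2(23.5) = 78.4
(5) 1.35(16.1) + 0.7(33.5) + 0.7(23.5) + 0.75(25.6) = 80.8
(6) 1.4(16.1) = 22.5
The largest value is 80.8 kN/m from combination 5.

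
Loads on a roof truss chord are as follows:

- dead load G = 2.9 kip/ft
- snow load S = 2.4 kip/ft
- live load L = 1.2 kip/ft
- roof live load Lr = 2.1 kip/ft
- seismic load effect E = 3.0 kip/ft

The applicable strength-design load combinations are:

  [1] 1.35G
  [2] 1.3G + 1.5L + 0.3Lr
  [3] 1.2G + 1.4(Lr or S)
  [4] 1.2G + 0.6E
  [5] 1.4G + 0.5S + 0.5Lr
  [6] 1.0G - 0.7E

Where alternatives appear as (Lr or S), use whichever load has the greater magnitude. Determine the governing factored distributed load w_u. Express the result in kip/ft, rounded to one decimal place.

(Lr or S) → S = 2.4 kip/ft.
[1] 1.35(2.9) = 3.9
[2] 1.3(2.9) + 1.5(1.2) + 0.3(2.1) = 6.2
[3] 1.2(2.9) + 1.4(2.4) = 6.8
[4] 1.2(2.9) + 0.6(3.0) = 5.3
[5] 1.4(2.9) + 0.5(2.4) + 0.5(2.1) = 6.3
[6] 1.0(2.9) - 0.7(3.0) = 0.8
Maximum is from combination 3.

6.8 kip/ft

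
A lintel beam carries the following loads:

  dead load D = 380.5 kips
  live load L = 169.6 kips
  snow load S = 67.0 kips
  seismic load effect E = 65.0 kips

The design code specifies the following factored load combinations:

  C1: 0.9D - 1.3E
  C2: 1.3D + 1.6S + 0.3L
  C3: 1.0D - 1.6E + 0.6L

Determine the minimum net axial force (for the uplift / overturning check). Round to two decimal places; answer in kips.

257.95 kips

C1: 0.9(380.5) - 1.3(65.0) = 257.95
C2: 1.3(380.5) + 1.6(67.0) + 0.3(169.6) = 652.73
C3: 1.0(380.5) - 1.6(65.0) + 0.6(169.6) = 378.26
Combination 1 gives the minimum: 257.95 kips.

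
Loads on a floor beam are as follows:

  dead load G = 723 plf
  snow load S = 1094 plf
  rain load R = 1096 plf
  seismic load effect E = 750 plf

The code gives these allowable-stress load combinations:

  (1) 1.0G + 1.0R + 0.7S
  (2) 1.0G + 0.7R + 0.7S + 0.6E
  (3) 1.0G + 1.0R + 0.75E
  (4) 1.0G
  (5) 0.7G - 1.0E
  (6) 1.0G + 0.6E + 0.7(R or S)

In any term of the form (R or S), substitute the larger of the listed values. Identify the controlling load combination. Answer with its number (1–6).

Combination 2

(R or S) → R = 1096 plf.
(1) 1.0(723) + 1.0(1096) + 0.7(1094) = 723.0 + 1096.0 + 765.8 = 2584.8
(2) 1.0(723) + 0.7(1096) + 0.7(1094) + 0.6(750) = 723.0 + 767.2 + 765.8 + 450.0 = 2706.0
(3) 1.0(723) + 1.0(1096) + 0.75(750) = 723.0 + 1096.0 + 562.5 = 2381.5
(4) 1.0(723) = 723.0
(5) 0.7(723) - 1.0(750) = 506.1 - 750.0 = -243.9
(6) 1.0(723) + 0.6(750) + 0.7(1096) = 723.0 + 450.0 + 767.2 = 1940.2
The largest value is 2706.0 plf from combination 2.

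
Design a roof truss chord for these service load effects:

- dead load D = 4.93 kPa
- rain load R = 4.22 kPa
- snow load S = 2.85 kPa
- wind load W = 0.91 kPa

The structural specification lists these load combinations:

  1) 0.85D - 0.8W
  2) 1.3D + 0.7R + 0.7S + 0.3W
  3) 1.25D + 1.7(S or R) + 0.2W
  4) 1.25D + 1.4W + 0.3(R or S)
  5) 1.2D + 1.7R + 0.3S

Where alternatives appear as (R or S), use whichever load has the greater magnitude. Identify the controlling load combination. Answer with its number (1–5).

(S or R) → R = 4.22 kPa; (R or S) → R = 4.22 kPa.
1) 0.85(4.93) - 0.8(0.91) = 4.19 - 0.73 = 3.46
2) 1.3(4.93) + 0.7(4.22) + 0.7(2.85) + 0.3(0.91) = 6.41 + 2.95 + 2.00 + 0.27 = 11.63
3) 1.25(4.93) + 1.7(4.22) + 0.2(0.91) = 13.52
4) 1.25(4.93) + 1.4(0.91) + 0.3(4.22) = 6.16 + 1.27 + 1.27 = 8.70
5) 1.2(4.93) + 1.7(4.22) + 0.3(2.85) = 5.92 + 7.17 + 0.86 = 13.95
The largest value is 13.95 kPa from combination 5.

Combination 5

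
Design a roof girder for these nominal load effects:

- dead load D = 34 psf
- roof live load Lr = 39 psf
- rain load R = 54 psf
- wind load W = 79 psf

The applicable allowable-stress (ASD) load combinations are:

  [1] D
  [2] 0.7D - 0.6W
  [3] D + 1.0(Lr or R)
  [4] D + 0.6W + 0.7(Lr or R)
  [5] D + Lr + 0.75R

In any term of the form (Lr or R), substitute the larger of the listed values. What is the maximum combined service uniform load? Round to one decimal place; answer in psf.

119.2 psf

(Lr or R) → R = 54 psf.
[1] 1.0(34) = 34.0
[2] 0.7(34) - 0.6(79) = 23.8 - 47.4 = -23.6
[3] 1.0(34) + 1.0(54) = 34.0 + 54.0 = 88.0
[4] 1.0(34) + 0.6(79) + 0.7(54) = 34.0 + 47.4 + 37.8 = 119.2
[5] 1.0(34) + 1.0(39) + 0.75(54) = 34.0 + 39.0 + 40.5 = 113.5
The controlling combination is 4, giving 119.2 psf.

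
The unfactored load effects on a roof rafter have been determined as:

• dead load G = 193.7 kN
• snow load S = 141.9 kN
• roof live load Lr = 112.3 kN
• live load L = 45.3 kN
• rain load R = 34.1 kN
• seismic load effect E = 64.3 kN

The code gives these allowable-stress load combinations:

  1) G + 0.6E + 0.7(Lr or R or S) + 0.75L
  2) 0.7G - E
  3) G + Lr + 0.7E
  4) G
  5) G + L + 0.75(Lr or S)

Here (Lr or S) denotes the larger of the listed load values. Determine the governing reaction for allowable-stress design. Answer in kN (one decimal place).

365.6 kN

(Lr or R or S) → S = 141.9 kN; (Lr or S) → S = 141.9 kN.
1) 1.0(193.7) + 0.6(64.3) + 0.7(141.9) + 0.75(45.3) = 193.7 + 38.6 + 99.3 + 34.0 = 365.6
2) 0.7(193.7) - 1.0(64.3) = 135.6 - 64.3 = 71.3
3) 1.0(193.7) + 1.0(112.3) + 0.7(64.3) = 193.7 + 112.3 + 45.0 = 351.0
4) 1.0(193.7) = 193.7
5) 1.0(193.7) + 1.0(45.3) + 0.75(141.9) = 193.7 + 45.3 + 106.4 = 345.4
Combination 1 governs: V = 365.6 kN.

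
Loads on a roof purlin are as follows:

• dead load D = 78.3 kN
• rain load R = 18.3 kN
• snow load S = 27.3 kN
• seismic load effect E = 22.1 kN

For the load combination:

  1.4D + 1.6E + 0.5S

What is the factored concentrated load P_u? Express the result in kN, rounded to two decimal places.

1.4(78.3) + 1.6(22.1) + 0.5(27.3) = 109.62 + 35.36 + 13.65 = 158.63
P_u = 158.63 kN.

158.63 kN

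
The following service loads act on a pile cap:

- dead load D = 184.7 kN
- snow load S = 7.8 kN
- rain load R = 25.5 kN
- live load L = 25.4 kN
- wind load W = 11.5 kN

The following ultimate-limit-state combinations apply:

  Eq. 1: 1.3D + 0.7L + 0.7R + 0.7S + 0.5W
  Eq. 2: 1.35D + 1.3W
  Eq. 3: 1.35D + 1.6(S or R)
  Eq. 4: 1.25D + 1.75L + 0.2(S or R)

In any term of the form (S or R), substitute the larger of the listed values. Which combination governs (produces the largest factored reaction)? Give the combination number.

Combination 3

(S or R) → R = 25.5 kN.
Eq. 1: 1.3(184.7) + 0.7(25.4) + 0.7(25.5) + 0.7(7.8) + 0.5(11.5) = 287.0
Eq. 2: 1.35(184.7) + 1.3(11.5) = 249.3 + 15.0 = 264.3
Eq. 3: 1.35(184.7) + 1.6(25.5) = 249.3 + 40.8 = 290.1
Eq. 4: 1.25(184.7) + 1.75(25.4) + 0.2(25.5) = 280.4
The largest value is 290.1 kN from combination 3.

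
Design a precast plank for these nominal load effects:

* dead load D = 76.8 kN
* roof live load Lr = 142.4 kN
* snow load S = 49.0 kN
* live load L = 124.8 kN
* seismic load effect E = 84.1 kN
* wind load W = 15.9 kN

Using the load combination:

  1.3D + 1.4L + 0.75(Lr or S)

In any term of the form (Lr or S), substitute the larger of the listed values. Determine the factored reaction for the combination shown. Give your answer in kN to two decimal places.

(Lr or S) → Lr = 142.4 kN.
1.3(76.8) + 1.4(124.8) + 0.75(142.4) = 381.36
V_u = 381.36 kN.

381.36 kN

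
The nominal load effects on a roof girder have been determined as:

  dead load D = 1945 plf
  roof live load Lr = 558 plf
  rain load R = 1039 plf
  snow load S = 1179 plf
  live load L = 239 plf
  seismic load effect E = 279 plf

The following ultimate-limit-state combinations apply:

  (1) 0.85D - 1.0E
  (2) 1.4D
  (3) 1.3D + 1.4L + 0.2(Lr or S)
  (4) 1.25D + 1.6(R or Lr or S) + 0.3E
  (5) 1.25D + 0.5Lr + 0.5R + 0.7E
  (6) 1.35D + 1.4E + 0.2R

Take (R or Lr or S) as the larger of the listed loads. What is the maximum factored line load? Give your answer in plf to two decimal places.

(Lr or S) → S = 1179 plf; (R or Lr or S) → S = 1179 plf.
(1) 0.85(1945) - 1.0(279) = 1653.25 - 279.00 = 1374.25
(2) 1.4(1945) = 2723.00
(3) 1.3(1945) + 1.4(239) + 0.2(1179) = 2528.50 + 334.60 + 235.80 = 3098.90
(4) 1.25(1945) + 1.6(1179) + 0.3(279) = 2431.25 + 1886.40 + 83.70 = 4401.35
(5) 1.25(1945) + 0.5(558) + 0.5(1039) + 0.7(279) = 2431.25 + 279.00 + 519.50 + 195.30 = 3425.05
(6) 1.35(1945) + 1.4(279) + 0.2(1039) = 2625.75 + 390.60 + 207.80 = 3224.15
Maximum is from combination 4.

4401.35 plf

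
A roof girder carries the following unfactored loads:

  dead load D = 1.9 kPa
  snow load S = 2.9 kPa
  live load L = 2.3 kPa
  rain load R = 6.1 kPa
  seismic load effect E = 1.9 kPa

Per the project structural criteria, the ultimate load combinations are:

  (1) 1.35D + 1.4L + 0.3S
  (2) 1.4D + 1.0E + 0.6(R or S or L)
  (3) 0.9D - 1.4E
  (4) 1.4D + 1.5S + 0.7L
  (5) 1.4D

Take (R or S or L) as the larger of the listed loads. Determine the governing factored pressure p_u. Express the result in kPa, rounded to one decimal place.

(R or S or L) → R = 6.1 kPa.
(1) 1.35(1.9) + 1.4(2.3) + 0.3(2.9) = 2.6 + 3.2 + 0.9 = 6.7
(2) 1.4(1.9) + 1.0(1.9) + 0.6(6.1) = 8.2
(3) 0.9(1.9) - 1.4(1.9) = 1.7 - 2.7 = -1.0
(4) 1.4(1.9) + 1.5(2.9) + 0.7(2.3) = 8.6
(5) 1.4(1.9) = 2.7
The controlling combination is 4, giving 8.6 kPa.

8.6 kPa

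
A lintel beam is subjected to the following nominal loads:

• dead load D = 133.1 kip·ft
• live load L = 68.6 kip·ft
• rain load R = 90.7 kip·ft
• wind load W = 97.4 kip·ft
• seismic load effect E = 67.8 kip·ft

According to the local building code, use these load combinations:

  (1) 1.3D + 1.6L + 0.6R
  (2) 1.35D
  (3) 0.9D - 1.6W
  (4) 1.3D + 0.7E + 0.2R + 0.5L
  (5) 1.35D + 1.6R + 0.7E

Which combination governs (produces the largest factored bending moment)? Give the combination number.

Combination 5

(1) 1.3(133.1) + 1.6(68.6) + 0.6(90.7) = 337.2
(2) 1.35(133.1) = 179.7
(3) 0.9(133.1) - 1.6(97.4) = -36.1
(4) 1.3(133.1) + 0.7(67.8) + 0.2(90.7) + 0.5(68.6) = 272.9
(5) 1.35(133.1) + 1.6(90.7) + 0.7(67.8) = 372.3
The largest value is 372.3 kip·ft from combination 5.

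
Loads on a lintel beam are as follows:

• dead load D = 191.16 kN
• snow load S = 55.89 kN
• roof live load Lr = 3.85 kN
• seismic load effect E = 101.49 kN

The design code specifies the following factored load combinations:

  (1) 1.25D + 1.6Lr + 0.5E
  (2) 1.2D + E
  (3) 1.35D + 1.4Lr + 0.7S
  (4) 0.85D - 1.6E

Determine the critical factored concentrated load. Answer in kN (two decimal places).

(1) 1.25(191.16) + 1.6(3.85) + 0.5(101.49) = 295.86
(2) 1.2(191.16) + 1.0(101.49) = 330.88
(3) 1.35(191.16) + 1.4(3.85) + 0.7(55.89) = 302.58
(4) 0.85(191.16) - 1.6(101.49) = 0.10
Maximum is from combination 2.

330.88 kN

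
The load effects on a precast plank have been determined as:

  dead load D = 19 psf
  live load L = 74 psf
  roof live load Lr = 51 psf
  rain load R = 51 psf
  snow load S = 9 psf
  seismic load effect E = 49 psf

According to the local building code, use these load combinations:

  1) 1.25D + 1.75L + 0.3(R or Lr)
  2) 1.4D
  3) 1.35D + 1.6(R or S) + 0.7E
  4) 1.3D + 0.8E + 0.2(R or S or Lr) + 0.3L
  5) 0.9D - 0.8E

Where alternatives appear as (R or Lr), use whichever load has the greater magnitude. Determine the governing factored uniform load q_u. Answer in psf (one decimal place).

(R or Lr) → R = 51 psf; (R or S) → R = 51 psf; (R or S or Lr) → R = 51 psf.
1) 1.25(19) + 1.75(74) + 0.3(51) = 168.6
2) 1.4(19) = 26.6
3) 1.35(19) + 1.6(51) + 0.7(49) = 141.6
4) 1.3(19) + 0.8(49) + 0.2(51) + 0.3(74) = 96.3
5) 0.9(19) - 0.8(49) = -22.1
The controlling combination is 1, giving 168.6 psf.

168.6 psf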